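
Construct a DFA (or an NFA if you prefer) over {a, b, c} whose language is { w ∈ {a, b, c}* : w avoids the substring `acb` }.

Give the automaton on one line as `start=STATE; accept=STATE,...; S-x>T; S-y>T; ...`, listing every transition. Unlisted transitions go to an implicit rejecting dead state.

This is the complement of 'contains `acb`'. Use the same substring-matching states — s0 through s3 holding how much of `acb` has just been matched — but flip the accepting set: everything except the trap s3 accepts.
        a   b   c  
>* s0   s1  s0  s0 
 * s1   s1  s0  s2 
 * s2   s1  s3  s0 
   s3   s3  s3  s3 
(> = start, * = accepting)

start=s0; accept=s0,s1,s2; s0-a>s1; s0-b>s0; s0-c>s0; s1-a>s1; s1-b>s0; s1-c>s2; s2-a>s1; s2-b>s3; s2-c>s0; s3-a>s3; s3-b>s3; s3-c>s3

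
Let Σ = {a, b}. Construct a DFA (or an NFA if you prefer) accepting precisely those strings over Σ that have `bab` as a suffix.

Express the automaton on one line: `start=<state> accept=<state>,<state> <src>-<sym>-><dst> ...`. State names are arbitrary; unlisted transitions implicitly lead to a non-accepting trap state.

start=q0 accept=q3 q0-a->q0 q0-b->q1 q1-a->q2 q1-b->q1 q2-a->q0 q2-b->q3 q3-a->q2 q3-b->q1

Remember how much of `bab` the current input suffix matches. State q0 means no match yet; q1 means the last symbol is `b`; q2 means the last 2 symbols are `ba`; q3 means the last 3 symbols are `bab`. Only q3 accepts. On a mismatch, fall back to the longest proper suffix that is still a prefix of `bab`.
A 4-state machine:
        a   b  
>  q0   q0  q1 
   q1   q2  q1 
   q2   q0  q3 
 * q3   q2  q1 
(> = start, * = accepting)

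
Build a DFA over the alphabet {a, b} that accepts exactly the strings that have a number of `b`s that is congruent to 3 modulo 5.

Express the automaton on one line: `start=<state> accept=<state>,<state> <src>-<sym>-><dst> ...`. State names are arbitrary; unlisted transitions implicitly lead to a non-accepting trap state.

The only thing that matters is how many `b`s have appeared, reduced mod 5. Use one state per residue: S0 for 0, …, S4 for 4. Reading `b` moves to the next residue; anything else stays put. S3 is accepting.
A 5-state machine:
        a   b  
>  S0   S0  S1 
   S1   S1  S2 
   S2   S2  S3 
 * S3   S3  S4 
   S4   S4  S0 
(> = start, * = accepting)

start=S0 accept=S3 S0-a->S0 S0-b->S1 S1-a->S1 S1-b->S2 S2-a->S2 S2-b->S3 S3-a->S3 S3-b->S4 S4-a->S4 S4-b->S0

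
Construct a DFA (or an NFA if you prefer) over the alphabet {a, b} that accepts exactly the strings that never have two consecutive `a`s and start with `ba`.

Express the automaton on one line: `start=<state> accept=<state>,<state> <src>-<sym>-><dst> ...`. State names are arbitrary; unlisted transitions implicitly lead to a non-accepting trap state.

start=q0 accept=q5,q7 q0-a->q1 q0-b->q2 q1-a->q3 q1-b->q4 q2-a->q5 q2-b->q4 q3-a->q3 q3-b->q3 q4-a->q1 q4-b->q4 q5-a->q6 q5-b->q7 q6-a->q6 q6-b->q6 q7-a->q5 q7-b->q7

Build one automaton per condition and run them in lockstep. The first has 3 states tracking partial matches of the forbidden pattern `aa`; the second has 4 states tracking whether the input so far still matches the prefix `ba`. A product state is a pair (one from each), accepting exactly when both do.
With 8 states:
        a   b  
>  q0   q1  q2 
   q1   q3  q4 
   q2   q5  q4 
   q3   q3  q3 
   q4   q1  q4 
 * q5   q6  q7 
   q6   q6  q6 
 * q7   q5  q7 
(> = start, * = accepting)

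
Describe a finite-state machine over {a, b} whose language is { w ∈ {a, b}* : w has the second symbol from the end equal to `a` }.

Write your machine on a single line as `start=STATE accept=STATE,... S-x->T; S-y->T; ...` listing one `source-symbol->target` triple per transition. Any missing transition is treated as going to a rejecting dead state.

Because acceptance depends on a position counted from the end, the machine has to buffer the most recent 2 symbols. Make each state the string of the last up-to-2 symbols read; on input `x` shift the window left and append `x`. Accept when the buffered window has length 2 and begins with `a`.
        a   b  
>  q0   q1  q2 
   q1   q3  q4 
   q2   q5  q6 
 * q3   q3  q4 
 * q4   q5  q6 
   q5   q3  q4 
   q6   q5  q6 
(> = start, * = accepting)

start=q0; accept=q3,q4; q0-a->q1; q0-b->q2; q1-a->q3; q1-b->q4; q2-a->q5; q2-b->q6; q3-a->q3; q3-b->q4; q4-a->q5; q4-b->q6; q5-a->q3; q5-b->q4; q6-a->q5; q6-b->q6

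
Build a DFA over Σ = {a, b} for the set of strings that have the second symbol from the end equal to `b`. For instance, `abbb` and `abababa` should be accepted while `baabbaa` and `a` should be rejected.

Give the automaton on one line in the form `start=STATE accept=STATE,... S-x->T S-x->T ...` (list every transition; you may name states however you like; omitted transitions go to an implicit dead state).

Because acceptance depends on a position counted from the end, the machine has to buffer the most recent 2 symbols. Make each state the string of the last up-to-2 symbols read; on input `x` shift the window left and append `x`. Accept when the buffered window has length 2 and begins with `b`.
        a   b  
>  S0   S1  S2 
   S1   S3  S4 
   S2   S5  S6 
   S3   S3  S4 
   S4   S5  S6 
 * S5   S3  S4 
 * S6   S5  S6 
(> = start, * = accepting)

start=S0 accept=S5,S6 S0-a->S1 S0-b->S2 S1-a->S3 S1-b->S4 S2-a->S5 S2-b->S6 S3-a->S3 S3-b->S4 S4-a->S5 S4-b->S6 S5-a->S3 S5-b->S4 S6-a->S5 S6-b->S6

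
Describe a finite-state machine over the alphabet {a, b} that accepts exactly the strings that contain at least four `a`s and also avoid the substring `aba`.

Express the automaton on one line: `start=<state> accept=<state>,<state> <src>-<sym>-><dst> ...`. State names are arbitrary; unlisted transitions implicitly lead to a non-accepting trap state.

start=q0 accept=q8,q11,q13 q0-a->q1 q0-b->q0 q1-a->q2 q1-b->q3 q2-a->q4 q2-b->q5 q3-a->q6 q3-b->q7 q4-a->q8 q4-b->q9 q5-a->q6 q5-b->q10 q6-a->q6 q6-b->q6 q7-a->q2 q7-b->q7 q8-a->q8 q8-b->q11 q9-a->q6 q9-b->q12 q10-a->q4 q10-b->q10 q11-a->q6 q11-b->q13 q12-a->q8 q12-b->q12 q13-a->q8 q13-b->q13

Build one automaton per condition and run them in lockstep. One (6 states) tracks the count of `a`s, saturating at 5; the other (4 states) tracks partial matches of the forbidden pattern `aba`. Each combined state is a pair, one component from each; accept when both components accept. Equivalent product states are then merged.
14 states suffice.
          a    b  
>  q0     q1   q0 
   q1     q2   q3 
   q2     q4   q5 
   q3     q6   q7 
   q4     q8   q9 
   q5     q6  q10 
   q6     q6   q6 
   q7     q2   q7 
 * q8     q8  q11 
   q9     q6  q12 
   q10    q4  q10 
 * q11    q6  q13 
   q12    q8  q12 
 * q13    q8  q13 
(> = start, * = accepting)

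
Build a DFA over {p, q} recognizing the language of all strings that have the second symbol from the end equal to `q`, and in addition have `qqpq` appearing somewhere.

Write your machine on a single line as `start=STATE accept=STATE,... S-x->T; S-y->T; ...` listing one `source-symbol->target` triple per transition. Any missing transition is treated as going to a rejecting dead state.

Handle the two conditions separately and then intersect. The first has 7 states tracking the last 2 symbols read; the second has 5 states tracking whether and how much of `qqpq` has been seen. A product state is a pair (one from each), accepting exactly when both do.
12 states suffice.
       p  q 
>  A   B  C 
   B   D  E 
   C   F  G 
   D   D  E 
   E   F  G 
   F   D  E 
   G   H  G 
   H   D  I 
   I   J  K 
 * J   L  I 
 * K   J  K 
   L   L  I 
(> = start, * = accepting)

start=A; accept=J,K; A-p->B; A-q->C; B-p->D; B-q->E; C-p->F; C-q->G; D-p->D; D-q->E; E-p->F; E-q->G; F-p->D; F-q->E; G-p->H; G-q->G; H-p->D; H-q->I; I-p->J; I-q->K; J-p->L; J-q->I; K-p->J; K-q->K; L-p->L; L-q->I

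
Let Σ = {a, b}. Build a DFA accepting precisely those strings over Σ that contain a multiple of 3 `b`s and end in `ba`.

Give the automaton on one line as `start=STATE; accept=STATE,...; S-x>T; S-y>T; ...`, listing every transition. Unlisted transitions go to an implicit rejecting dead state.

Handle the two conditions separately and then intersect. One (3 states) tracks the count of `b`s modulo 3; the other (3 states) tracks how much of the suffix `ba` has currently been matched. Each combined state is a pair, one component from each; accept when both components accept.
With 9 states:
        a   b  
>  q0   q0  q1 
   q1   q2  q3 
   q2   q4  q3 
   q3   q5  q6 
   q4   q4  q3 
   q5   q7  q6 
   q6   q8  q1 
   q7   q7  q6 
 * q8   q0  q1 
(> = start, * = accepting)

start=q0; accept=q8; q0-a>q0; q0-b>q1; q1-a>q2; q1-b>q3; q2-a>q4; q2-b>q3; q3-a>q5; q3-b>q6; q4-a>q4; q4-b>q3; q5-a>q7; q5-b>q6; q6-a>q8; q6-b>q1; q7-a>q7; q7-b>q6; q8-a>q0; q8-b>q1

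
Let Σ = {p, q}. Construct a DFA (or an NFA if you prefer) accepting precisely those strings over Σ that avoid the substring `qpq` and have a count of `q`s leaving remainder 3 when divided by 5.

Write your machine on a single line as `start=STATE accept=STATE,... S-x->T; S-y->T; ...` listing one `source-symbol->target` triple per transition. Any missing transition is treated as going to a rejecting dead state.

Run two small machines in parallel and take their product. The first has 4 states tracking partial matches of the forbidden pattern `qpq`; the second has 5 states tracking the count of `q`s modulo 5. A product state is a pair (one from each), accepting exactly when both do. Minimizing collapses redundant product states.
With 16 states:
       p  q 
>  A   A  B 
   B   C  D 
   C   E  F 
   D   G  H 
   E   E  D 
   F   F  F 
   G   I  F 
 * H   J  K 
   I   I  H 
 * J   L  F 
   K   M  N 
 * L   L  K 
   M   O  F 
   N   P  B 
   O   O  N 
   P   A  F 
(> = start, * = accepting)

start=A; accept=H,J,L; A-p->A; A-q->B; B-p->C; B-q->D; C-p->E; C-q->F; D-p->G; D-q->H; E-p->E; E-q->D; F-p->F; F-q->F; G-p->I; G-q->F; H-p->J; H-q->K; I-p->I; I-q->H; J-p->L; J-q->F; K-p->M; K-q->N; L-p->L; L-q->K; M-p->O; M-q->F; N-p->P; N-q->B; O-p->O; O-q->N; P-p->A; P-q->F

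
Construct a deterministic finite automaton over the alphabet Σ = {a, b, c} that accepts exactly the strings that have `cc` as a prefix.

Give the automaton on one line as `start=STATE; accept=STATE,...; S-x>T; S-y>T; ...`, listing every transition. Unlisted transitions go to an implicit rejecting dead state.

start=S0; accept=S2; S0-a>S3; S0-b>S3; S0-c>S1; S1-a>S3; S1-b>S3; S1-c>S2; S2-a>S2; S2-b>S2; S2-c>S2; S3-a>S3; S3-b>S3; S3-c>S3

Check the first 2 symbols one by one: S0 through S1 record how many have matched `cc` so far; any wrong symbol goes to the dead state S3. After all 2 match we enter the accepting sink S2.
        a   b   c  
>  S0   S3  S3  S1 
   S1   S3  S3  S2 
 * S2   S2  S2  S2 
   S3   S3  S3  S3 
(> = start, * = accepting)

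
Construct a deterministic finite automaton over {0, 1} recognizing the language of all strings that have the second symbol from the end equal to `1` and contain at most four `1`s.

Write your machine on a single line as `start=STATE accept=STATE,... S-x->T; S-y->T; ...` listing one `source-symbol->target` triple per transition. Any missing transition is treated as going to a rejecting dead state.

start=s0; accept=s5,s6,s9,s10,s13,s14,s17; s0-0->s1; s0-1->s2; s1-0->s3; s1-1->s4; s2-0->s5; s2-1->s6; s3-0->s3; s3-1->s4; s4-0->s5; s4-1->s6; s5-0->s7; s5-1->s8; s6-0->s9; s6-1->s10; s7-0->s7; s7-1->s8; s8-0->s9; s8-1->s10; s9-0->s11; s9-1->s12; s10-0->s13; s10-1->s14; s11-0->s11; s11-1->s12; s12-0->s13; s12-1->s14; s13-0->s15; s13-1->s16; s14-0->s17; s14-1->s18; s15-0->s15; s15-1->s16; s16-0->s17; s16-1->s18; s17-0->s19; s17-1->s20; s18-0->s21; s18-1->s18; s19-0->s19; s19-1->s20; s20-0->s21; s20-1->s18; s21-0->s22; s21-1->s20; s22-0->s22; s22-1->s20

Handle the two conditions separately and then intersect. One (7 states) tracks the last 2 symbols read; the other (6 states) tracks the count of `1`s, saturating at 5. Each combined state is a pair, one component from each; accept when both components accept.
          0    1  
>  s0     s1   s2 
   s1     s3   s4 
   s2     s5   s6 
   s3     s3   s4 
   s4     s5   s6 
 * s5     s7   s8 
 * s6     s9  s10 
   s7     s7   s8 
   s8     s9  s10 
 * s9    s11  s12 
 * s10   s13  s14 
   s11   s11  s12 
   s12   s13  s14 
 * s13   s15  s16 
 * s14   s17  s18 
   s15   s15  s16 
   s16   s17  s18 
 * s17   s19  s20 
   s18   s21  s18 
   s19   s19  s20 
   s20   s21  s18 
   s21   s22  s20 
   s22   s22  s20 
(> = start, * = accepting)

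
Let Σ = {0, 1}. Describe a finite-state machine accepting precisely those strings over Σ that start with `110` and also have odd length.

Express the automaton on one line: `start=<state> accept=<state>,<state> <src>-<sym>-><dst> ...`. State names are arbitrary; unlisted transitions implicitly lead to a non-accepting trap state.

Build one automaton per condition and run them in lockstep. One (5 states) tracks whether the input so far still matches the prefix `110`; the other (2 states) tracks the input length modulo 2. Each combined state is a pair, one component from each; accept when both components accept.
        0   1  
>  q0   q1  q2 
   q1   q3  q3 
   q2   q3  q4 
   q3   q1  q1 
   q4   q5  q1 
 * q5   q6  q6 
   q6   q5  q5 
(> = start, * = accepting)

start=q0 accept=q5 q0-0->q1 q0-1->q2 q1-0->q3 q1-1->q3 q2-0->q3 q2-1->q4 q3-0->q1 q3-1->q1 q4-0->q5 q4-1->q1 q5-0->q6 q5-1->q6 q6-0->q5 q6-1->q5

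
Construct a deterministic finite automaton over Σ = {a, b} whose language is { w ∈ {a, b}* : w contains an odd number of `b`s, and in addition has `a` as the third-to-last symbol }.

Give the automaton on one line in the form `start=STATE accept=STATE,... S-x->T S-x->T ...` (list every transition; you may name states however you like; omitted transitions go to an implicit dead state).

start=s0 accept=s6,s7,s10,s11 s0-a->s1 s0-b->s2 s1-a->s3 s1-b->s4 s2-a->s5 s2-b->s0 s3-a->s3 s3-b->s6 s4-a->s7 s4-b->s0 s5-a->s8 s5-b->s9 s6-a->s7 s6-b->s0 s7-a->s8 s7-b->s9 s8-a->s10 s8-b->s9 s9-a->s1 s9-b->s11 s10-a->s10 s10-b->s9 s11-a->s5 s11-b->s0

Handle the two conditions separately and then intersect. One (2 states) tracks the count of `b`s modulo 2; the other (15 states) tracks the last 3 symbols read. Each combined state is a pair, one component from each; accept when both components accept. After merging equivalent states the machine shrinks.
With 12 states:
          a    b  
>  s0     s1   s2 
   s1     s3   s4 
   s2     s5   s0 
   s3     s3   s6 
   s4     s7   s0 
   s5     s8   s9 
 * s6     s7   s0 
 * s7     s8   s9 
   s8    s10   s9 
   s9     s1  s11 
 * s10   s10   s9 
 * s11    s5   s0 
(> = start, * = accepting)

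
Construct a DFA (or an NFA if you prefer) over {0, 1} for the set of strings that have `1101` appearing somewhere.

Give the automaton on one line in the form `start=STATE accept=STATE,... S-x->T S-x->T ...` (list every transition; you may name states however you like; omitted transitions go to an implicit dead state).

start=q0 accept=q4 q0-0->q0 q0-1->q1 q1-0->q0 q1-1->q2 q2-0->q3 q2-1->q2 q3-0->q0 q3-1->q4 q4-0->q4 q4-1->q4

States q0..q3 record the length of the longest prefix of `1101` that matches the current input suffix. Reaching q4 means `1101` has been seen, and we stay there forever. Accept from q4.
5 states suffice.
        0   1  
>  q0   q0  q1 
   q1   q0  q2 
   q2   q3  q2 
   q3   q0  q4 
 * q4   q4  q4 
(> = start, * = accepting)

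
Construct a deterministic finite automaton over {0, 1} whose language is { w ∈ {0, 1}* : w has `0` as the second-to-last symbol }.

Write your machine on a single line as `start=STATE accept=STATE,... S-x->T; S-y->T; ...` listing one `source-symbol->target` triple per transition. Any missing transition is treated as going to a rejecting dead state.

start=s0; accept=s3,s4; s0-0->s1; s0-1->s2; s1-0->s3; s1-1->s4; s2-0->s5; s2-1->s6; s3-0->s3; s3-1->s4; s4-0->s5; s4-1->s6; s5-0->s3; s5-1->s4; s6-0->s5; s6-1->s6

Because acceptance depends on a position counted from the end, the machine has to buffer the most recent 2 symbols. Make each state the string of the last up-to-2 symbols read; on input `x` shift the window left and append `x`. Accept when the buffered window has length 2 and begins with `0`.
A 7-state machine:
        0   1  
>  s0   s1  s2 
   s1   s3  s4 
   s2   s5  s6 
 * s3   s3  s4 
 * s4   s5  s6 
   s5   s3  s4 
   s6   s5  s6 
(> = start, * = accepting)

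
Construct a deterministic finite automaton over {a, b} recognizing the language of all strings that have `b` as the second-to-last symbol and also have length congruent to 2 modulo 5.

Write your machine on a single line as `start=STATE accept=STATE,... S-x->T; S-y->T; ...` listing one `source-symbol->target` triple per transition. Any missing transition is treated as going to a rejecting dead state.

Run two small machines in parallel and take their product. The first has 7 states tracking the last 2 symbols read; the second has 5 states tracking the input length modulo 5. A product state is a pair (one from each), accepting exactly when both do. Minimizing collapses redundant product states.
7 states suffice.
        a   b  
>  S0   S1  S2 
   S1   S3  S3 
   S2   S4  S4 
   S3   S5  S5 
 * S4   S5  S5 
   S5   S6  S6 
   S6   S0  S0 
(> = start, * = accepting)

start=S0; accept=S4; S0-a->S1; S0-b->S2; S1-a->S3; S1-b->S3; S2-a->S4; S2-b->S4; S3-a->S5; S3-b->S5; S4-a->S5; S4-b->S5; S5-a->S6; S5-b->S6; S6-a->S0; S6-b->S0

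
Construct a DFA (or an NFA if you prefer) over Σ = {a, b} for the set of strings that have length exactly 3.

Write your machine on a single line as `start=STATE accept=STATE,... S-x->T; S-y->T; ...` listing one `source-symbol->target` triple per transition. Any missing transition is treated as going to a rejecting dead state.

Count input length up to 4: every symbol moves from S0 toward S4, which means 'more than 3' and absorbs. Accept from {S3}.
With 5 states:
        a   b  
>  S0   S1  S1 
   S1   S2  S2 
   S2   S3  S3 
 * S3   S4  S4 
   S4   S4  S4 
(> = start, * = accepting)

start=S0; accept=S3; S0-a->S1; S0-b->S1; S1-a->S2; S1-b->S2; S2-a->S3; S2-b->S3; S3-a->S4; S3-b->S4; S4-a->S4; S4-b->S4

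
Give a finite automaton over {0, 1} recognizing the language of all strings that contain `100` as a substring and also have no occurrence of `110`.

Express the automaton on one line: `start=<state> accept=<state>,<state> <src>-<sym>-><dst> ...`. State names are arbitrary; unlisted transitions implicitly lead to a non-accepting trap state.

Run two small machines in parallel and take their product. The first has 4 states tracking whether and how much of `100` has been seen; the second has 4 states tracking partial matches of the forbidden pattern `110`. A product state is a pair (one from each), accepting exactly when both do.
        0   1  
>  q0   q0  q1 
   q1   q2  q3 
   q2   q4  q1 
   q3   q5  q3 
 * q4   q4  q6 
   q5   q7  q8 
 * q6   q4  q9 
   q7   q7  q7 
   q8   q5  q8 
 * q9   q7  q9 
(> = start, * = accepting)

start=q0 accept=q4,q6,q9 q0-0->q0 q0-1->q1 q1-0->q2 q1-1->q3 q2-0->q4 q2-1->q1 q3-0->q5 q3-1->q3 q4-0->q4 q4-1->q6 q5-0->q7 q5-1->q8 q6-0->q4 q6-1->q9 q7-0->q7 q7-1->q7 q8-0->q5 q8-1->q8 q9-0->q7 q9-1->q9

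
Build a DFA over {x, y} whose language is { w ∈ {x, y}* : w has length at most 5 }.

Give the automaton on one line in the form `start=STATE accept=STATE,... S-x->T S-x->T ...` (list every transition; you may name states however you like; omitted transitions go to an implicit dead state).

start=q0 accept=q0,q1,q2,q3,q4,q5 q0-x->q1 q0-y->q1 q1-x->q2 q1-y->q2 q2-x->q3 q2-y->q3 q3-x->q4 q3-y->q4 q4-x->q5 q4-y->q5 q5-x->q6 q5-y->q6 q6-x->q6 q6-y->q6

Count input length up to 6: every symbol moves from q0 toward q6, which means 'more than 5' and absorbs. Accept from {q0, q1, q2, q3, q4, q5}.
With 7 states:
        x   y  
>* q0   q1  q1 
 * q1   q2  q2 
 * q2   q3  q3 
 * q3   q4  q4 
 * q4   q5  q5 
 * q5   q6  q6 
   q6   q6  q6 
(> = start, * = accepting)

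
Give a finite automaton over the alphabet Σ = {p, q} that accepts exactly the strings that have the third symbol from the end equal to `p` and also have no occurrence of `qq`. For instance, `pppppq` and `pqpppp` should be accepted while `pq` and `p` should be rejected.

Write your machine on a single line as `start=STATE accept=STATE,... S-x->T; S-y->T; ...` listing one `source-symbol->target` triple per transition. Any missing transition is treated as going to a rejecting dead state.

start=A; accept=H,I,J; A-p->B; A-q->C; B-p->D; B-q->E; C-p->F; C-q->G; D-p->H; D-q->I; E-p->J; E-q->K; F-p->L; F-q->M; G-p->N; G-q->O; H-p->H; H-q->I; I-p->J; I-q->K; J-p->L; J-q->M; K-p->N; K-q->O; L-p->H; L-q->I; M-p->J; M-q->K; N-p->P; N-q->Q; O-p->N; O-q->O; P-p->R; P-q->S; Q-p->T; Q-q->K; R-p->R; R-q->S; S-p->T; S-q->K; T-p->P; T-q->Q

Build one automaton per condition and run them in lockstep. The first has 15 states tracking the last 3 symbols read; the second has 3 states tracking partial matches of the forbidden pattern `qq`. A product state is a pair (one from each), accepting exactly when both do.
With 20 states:
       p  q 
>  A   B  C 
   B   D  E 
   C   F  G 
   D   H  I 
   E   J  K 
   F   L  M 
   G   N  O 
 * H   H  I 
 * I   J  K 
 * J   L  M 
   K   N  O 
   L   H  I 
   M   J  K 
   N   P  Q 
   O   N  O 
   P   R  S 
   Q   T  K 
   R   R  S 
   S   T  K 
   T   P  Q 
(> = start, * = accepting)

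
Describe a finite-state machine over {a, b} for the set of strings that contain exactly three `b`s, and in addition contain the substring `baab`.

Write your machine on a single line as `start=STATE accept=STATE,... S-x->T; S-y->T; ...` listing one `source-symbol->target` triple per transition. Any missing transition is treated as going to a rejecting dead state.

start=S0; accept=S10; S0-a->S0; S0-b->S1; S1-a->S2; S1-b->S3; S2-a->S4; S2-b->S3; S3-a->S5; S3-b->S6; S4-a->S7; S4-b->S8; S5-a->S9; S5-b->S6; S6-a->S6; S6-b->S6; S7-a->S7; S7-b->S3; S8-a->S8; S8-b->S10; S9-a->S6; S9-b->S10; S10-a->S10; S10-b->S6

Handle the two conditions separately and then intersect. One (5 states) tracks the count of `b`s, saturating at 4; the other (5 states) tracks whether and how much of `baab` has been seen. Each combined state is a pair, one component from each; accept when both components accept. Minimizing collapses redundant product states.
11 states suffice.
          a    b  
>  S0     S0   S1 
   S1     S2   S3 
   S2     S4   S3 
   S3     S5   S6 
   S4     S7   S8 
   S5     S9   S6 
   S6     S6   S6 
   S7     S7   S3 
   S8     S8  S10 
   S9     S6  S10 
 * S10   S10   S6 
(> = start, * = accepting)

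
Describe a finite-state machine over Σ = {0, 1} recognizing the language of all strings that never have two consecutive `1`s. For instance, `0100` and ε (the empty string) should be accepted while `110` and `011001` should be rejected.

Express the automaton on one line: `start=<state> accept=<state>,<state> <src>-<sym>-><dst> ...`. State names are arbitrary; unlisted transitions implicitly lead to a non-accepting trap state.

start=q0 accept=q0,q1 q0-0->q0 q0-1->q1 q1-0->q0 q1-1->q2 q2-0->q2 q2-1->q2

This is the complement of 'contains `11`'. Use the same substring-matching states — q0 through q2 holding how much of `11` has just been matched — but flip the accepting set: everything except the trap q2 accepts.
A 3-state machine:
        0   1  
>* q0   q0  q1 
 * q1   q0  q2 
   q2   q2  q2 
(> = start, * = accepting)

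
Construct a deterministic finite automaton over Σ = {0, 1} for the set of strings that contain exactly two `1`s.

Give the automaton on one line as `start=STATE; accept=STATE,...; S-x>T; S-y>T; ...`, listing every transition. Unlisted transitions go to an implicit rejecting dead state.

start=S0; accept=S2; S0-0>S0; S0-1>S1; S1-0>S1; S1-1>S2; S2-0>S2; S2-1>S3; S3-0>S3; S3-1>S3

Only the number of `1`s matters, and only up to 3. Make a chain S0 → S1 → S2 → S3 advanced by each `1` (with S3 absorbing); every other symbol self-loops. The accepting set is {S2}.
4 states suffice.
        0   1  
>  S0   S0  S1 
   S1   S1  S2 
 * S2   S2  S3 
   S3   S3  S3 
(> = start, * = accepting)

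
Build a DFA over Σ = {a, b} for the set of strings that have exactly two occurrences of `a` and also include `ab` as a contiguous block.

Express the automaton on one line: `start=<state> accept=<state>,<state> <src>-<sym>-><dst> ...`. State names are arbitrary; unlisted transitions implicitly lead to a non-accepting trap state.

start=q0 accept=q5 q0-a->q1 q0-b->q0 q1-a->q2 q1-b->q3 q2-a->q4 q2-b->q5 q3-a->q5 q3-b->q3 q4-a->q4 q4-b->q4 q5-a->q4 q5-b->q5

Run two small machines in parallel and take their product. One (4 states) tracks the count of `a`s, saturating at 3; the other (3 states) tracks whether and how much of `ab` has been seen. Each combined state is a pair, one component from each; accept when both components accept. Minimizing collapses redundant product states.
        a   b  
>  q0   q1  q0 
   q1   q2  q3 
   q2   q4  q5 
   q3   q5  q3 
   q4   q4  q4 
 * q5   q4  q5 
(> = start, * = accepting)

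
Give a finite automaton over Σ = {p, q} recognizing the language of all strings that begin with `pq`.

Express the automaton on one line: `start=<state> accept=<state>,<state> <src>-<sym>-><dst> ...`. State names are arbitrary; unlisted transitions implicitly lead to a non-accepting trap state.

start=S0 accept=S2 S0-p->S1 S0-q->S3 S1-p->S3 S1-q->S2 S2-p->S2 S2-q->S2 S3-p->S3 S3-q->S3

Check the first 2 symbols one by one: S0 through S1 record how many have matched `pq` so far; any wrong symbol goes to the dead state S3. After all 2 match we enter the accepting sink S2.
4 states suffice.
        p   q  
>  S0   S1  S3 
   S1   S3  S2 
 * S2   S2  S2 
   S3   S3  S3 
(> = start, * = accepting)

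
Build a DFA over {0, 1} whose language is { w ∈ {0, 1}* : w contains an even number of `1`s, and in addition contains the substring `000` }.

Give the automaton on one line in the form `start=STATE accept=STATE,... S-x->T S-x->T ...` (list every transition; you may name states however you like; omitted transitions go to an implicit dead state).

Build one automaton per condition and run them in lockstep. One (2 states) tracks the count of `1`s modulo 2; the other (4 states) tracks whether and how much of `000` has been seen. Each combined state is a pair, one component from each; accept when both components accept.
8 states suffice.
       0  1 
>  A   B  C 
   B   D  C 
   C   E  A 
   D   F  C 
   E   G  A 
 * F   F  H 
   G   H  A 
   H   H  F 
(> = start, * = accepting)

start=A accept=F A-0->B A-1->C B-0->D B-1->C C-0->E C-1->A D-0->F D-1->C E-0->G E-1->A F-0->F F-1->H G-0->H G-1->A H-0->H H-1->F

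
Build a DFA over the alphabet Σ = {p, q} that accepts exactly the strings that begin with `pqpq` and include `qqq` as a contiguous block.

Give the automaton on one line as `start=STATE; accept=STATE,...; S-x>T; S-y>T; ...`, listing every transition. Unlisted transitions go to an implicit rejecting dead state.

start=S0; accept=S11; S0-p>S1; S0-q>S2; S1-p>S3; S1-q>S4; S2-p>S3; S2-q>S5; S3-p>S3; S3-q>S2; S4-p>S6; S4-q>S5; S5-p>S3; S5-q>S7; S6-p>S3; S6-q>S8; S7-p>S7; S7-q>S7; S8-p>S9; S8-q>S10; S9-p>S9; S9-q>S8; S10-p>S9; S10-q>S11; S11-p>S11; S11-q>S11

Handle the two conditions separately and then intersect. The first has 6 states tracking whether the input so far still matches the prefix `pqpq`; the second has 4 states tracking whether and how much of `qqq` has been seen. A product state is a pair (one from each), accepting exactly when both do.
          p    q  
>  S0     S1   S2 
   S1     S3   S4 
   S2     S3   S5 
   S3     S3   S2 
   S4     S6   S5 
   S5     S3   S7 
   S6     S3   S8 
   S7     S7   S7 
   S8     S9  S10 
   S9     S9   S8 
   S10    S9  S11 
 * S11   S11  S11 
(> = start, * = accepting)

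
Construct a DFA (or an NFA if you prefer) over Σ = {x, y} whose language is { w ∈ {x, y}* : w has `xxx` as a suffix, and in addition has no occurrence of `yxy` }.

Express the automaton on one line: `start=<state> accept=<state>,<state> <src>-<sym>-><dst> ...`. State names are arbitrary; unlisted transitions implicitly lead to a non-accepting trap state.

start=A accept=F A-x->B A-y->C B-x->D B-y->C C-x->E C-y->C D-x->F D-y->C E-x->D E-y->G F-x->F F-y->C G-x->H G-y->G H-x->I H-y->G I-x->J I-y->G J-x->J J-y->G

Run two small machines in parallel and take their product. One (4 states) tracks how much of the suffix `xxx` has currently been matched; the other (4 states) tracks partial matches of the forbidden pattern `yxy`. Each combined state is a pair, one component from each; accept when both components accept.
With 10 states:
       x  y 
>  A   B  C 
   B   D  C 
   C   E  C 
   D   F  C 
   E   D  G 
 * F   F  C 
   G   H  G 
   H   I  G 
   I   J  G 
   J   J  G 
(> = start, * = accepting)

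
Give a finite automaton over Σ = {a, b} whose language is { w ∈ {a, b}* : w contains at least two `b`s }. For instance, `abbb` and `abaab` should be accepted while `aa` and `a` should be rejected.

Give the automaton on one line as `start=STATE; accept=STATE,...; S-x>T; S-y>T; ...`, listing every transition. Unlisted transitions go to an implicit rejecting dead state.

start=q0; accept=q2,q3; q0-a>q0; q0-b>q1; q1-a>q1; q1-b>q2; q2-a>q2; q2-b>q3; q3-a>q3; q3-b>q3

Count `b`s, saturating at 3: states q0 through q2 mean 0 through 2 `b`s seen; q3 means more than 2. Each `b` increments (capped at q3); other symbols loop. Accept from {q2, q3}.
A 4-state machine:
        a   b  
>  q0   q0  q1 
   q1   q1  q2 
 * q2   q2  q3 
 * q3   q3  q3 
(> = start, * = accepting)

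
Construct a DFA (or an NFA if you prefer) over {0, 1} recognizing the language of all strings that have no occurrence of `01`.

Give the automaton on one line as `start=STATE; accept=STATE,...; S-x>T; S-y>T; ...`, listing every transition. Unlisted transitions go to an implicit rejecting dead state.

start=S0; accept=S0,S1; S0-0>S1; S0-1>S0; S1-0>S1; S1-1>S2; S2-0>S2; S2-1>S2

Track partial matches of the forbidden pattern `01`. State S2 is a dead state reached once `01` has occurred; every other state accepts. S0 means no part of `01` is currently matched.
A 3-state machine:
        0   1  
>* S0   S1  S0 
 * S1   S1  S2 
   S2   S2  S2 
(> = start, * = accepting)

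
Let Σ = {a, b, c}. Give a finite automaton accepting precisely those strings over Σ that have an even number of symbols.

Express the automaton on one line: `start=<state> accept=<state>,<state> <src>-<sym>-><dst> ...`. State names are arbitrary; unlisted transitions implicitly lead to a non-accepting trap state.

start=S0 accept=S0 S0-a->S1 S0-b->S1 S0-c->S1 S1-a->S0 S1-b->S0 S1-c->S0

Only the length mod 2 matters, so use a 2-cycle: from any state, every input symbol moves to the next state, wrapping S1 back to S0. Mark S0 accepting.
With 2 states:
        a   b   c  
>* S0   S1  S1  S1 
   S1   S0  S0  S0 
(> = start, * = accepting)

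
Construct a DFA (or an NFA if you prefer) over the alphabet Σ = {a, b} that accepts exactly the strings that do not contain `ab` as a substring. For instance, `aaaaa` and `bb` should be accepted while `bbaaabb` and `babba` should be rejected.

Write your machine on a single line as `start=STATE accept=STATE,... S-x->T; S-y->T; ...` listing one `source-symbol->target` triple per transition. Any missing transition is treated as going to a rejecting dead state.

start=S0; accept=S0,S1; S0-a->S1; S0-b->S0; S1-a->S1; S1-b->S2; S2-a->S2; S2-b->S2

This is the complement of 'contains `ab`'. Use the same substring-matching states — S0 through S2 holding how much of `ab` has just been matched — but flip the accepting set: everything except the trap S2 accepts.
        a   b  
>* S0   S1  S0 
 * S1   S1  S2 
   S2   S2  S2 
(> = start, * = accepting)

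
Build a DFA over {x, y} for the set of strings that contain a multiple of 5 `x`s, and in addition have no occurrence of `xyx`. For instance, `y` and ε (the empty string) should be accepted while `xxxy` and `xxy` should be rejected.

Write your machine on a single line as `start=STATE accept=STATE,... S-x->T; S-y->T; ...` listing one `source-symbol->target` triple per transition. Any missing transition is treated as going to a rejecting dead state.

start=A; accept=A,L,O; A-x->B; A-y->A; B-x->C; B-y->D; C-x->E; C-y->F; D-x->G; D-y->H; E-x->I; E-y->J; F-x->G; F-y->K; G-x->G; G-y->G; H-x->C; H-y->H; I-x->L; I-y->M; J-x->G; J-y->N; K-x->E; K-y->K; L-x->B; L-y->O; M-x->G; M-y->P; N-x->I; N-y->N; O-x->G; O-y->A; P-x->L; P-y->P

Handle the two conditions separately and then intersect. One (5 states) tracks the count of `x`s modulo 5; the other (4 states) tracks partial matches of the forbidden pattern `xyx`. Each combined state is a pair, one component from each; accept when both components accept. Minimizing collapses redundant product states.
16 states suffice.
       x  y 
>* A   B  A 
   B   C  D 
   C   E  F 
   D   G  H 
   E   I  J 
   F   G  K 
   G   G  G 
   H   C  H 
   I   L  M 
   J   G  N 
   K   E  K 
 * L   B  O 
   M   G  P 
   N   I  N 
 * O   G  A 
   P   L  P 
(> = start, * = accepting)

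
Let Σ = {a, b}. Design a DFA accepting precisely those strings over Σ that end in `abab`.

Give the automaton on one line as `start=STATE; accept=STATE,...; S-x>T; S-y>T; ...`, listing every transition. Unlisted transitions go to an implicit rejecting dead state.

start=q0; accept=q4; q0-a>q1; q0-b>q0; q1-a>q1; q1-b>q2; q2-a>q3; q2-b>q0; q3-a>q1; q3-b>q4; q4-a>q3; q4-b>q0

Remember how much of `abab` the current input suffix matches. State q0 means no match yet; q1 means the last symbol is `a`; q2 means the last 2 symbols are `ab`; q3 means the last 3 symbols are `aba`; q4 means the last 4 symbols are `abab`. Only q4 accepts. On a mismatch, fall back to the longest proper suffix that is still a prefix of `abab`.
        a   b  
>  q0   q1  q0 
   q1   q1  q2 
   q2   q3  q0 
   q3   q1  q4 
 * q4   q3  q0 
(> = start, * = accepting)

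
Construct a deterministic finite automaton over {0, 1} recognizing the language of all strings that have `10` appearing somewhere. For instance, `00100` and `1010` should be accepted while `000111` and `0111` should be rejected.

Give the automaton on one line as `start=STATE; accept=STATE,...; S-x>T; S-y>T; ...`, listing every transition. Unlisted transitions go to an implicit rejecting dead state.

start=q0; accept=q2; q0-0>q0; q0-1>q1; q1-0>q2; q1-1>q1; q2-0>q2; q2-1>q2

Track how much of `10` has been matched so far: state q0 is no progress, q2 is the absorbing accept state reached once `10` has occurred. Intermediate states record partial matches; on a mismatch, fall back to the longest reusable overlap.
3 states suffice.
        0   1  
>  q0   q0  q1 
   q1   q2  q1 
 * q2   q2  q2 
(> = start, * = accepting)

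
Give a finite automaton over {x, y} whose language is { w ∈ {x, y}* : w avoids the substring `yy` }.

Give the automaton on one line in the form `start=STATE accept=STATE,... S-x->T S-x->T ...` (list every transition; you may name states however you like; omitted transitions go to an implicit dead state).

start=S0 accept=S0,S1 S0-x->S0 S0-y->S1 S1-x->S0 S1-y->S2 S2-x->S2 S2-y->S2

Track partial matches of the forbidden pattern `yy`. State S2 is a dead state reached once `yy` has occurred; every other state accepts. S0 means no part of `yy` is currently matched.
With 3 states:
        x   y  
>* S0   S0  S1 
 * S1   S0  S2 
   S2   S2  S2 
(> = start, * = accepting)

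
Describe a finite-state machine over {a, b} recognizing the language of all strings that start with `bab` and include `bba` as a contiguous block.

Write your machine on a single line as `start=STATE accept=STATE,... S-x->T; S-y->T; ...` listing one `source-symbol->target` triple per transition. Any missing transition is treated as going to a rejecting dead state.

Handle the two conditions separately and then intersect. One (5 states) tracks whether the input so far still matches the prefix `bab`; the other (4 states) tracks whether and how much of `bba` has been seen. Each combined state is a pair, one component from each; accept when both components accept.
With 11 states:
          a    b  
>  q0     q1   q2 
   q1     q1   q3 
   q2     q4   q5 
   q3     q1   q5 
   q4     q1   q6 
   q5     q7   q5 
   q6     q8   q9 
   q7     q7   q7 
   q8     q8   q6 
   q9    q10   q9 
 * q10   q10  q10 
(> = start, * = accepting)

start=q0; accept=q10; q0-a->q1; q0-b->q2; q1-a->q1; q1-b->q3; q2-a->q4; q2-b->q5; q3-a->q1; q3-b->q5; q4-a->q1; q4-b->q6; q5-a->q7; q5-b->q5; q6-a->q8; q6-b->q9; q7-a->q7; q7-b->q7; q8-a->q8; q8-b->q6; q9-a->q10; q9-b->q9; q10-a->q10; q10-b->q10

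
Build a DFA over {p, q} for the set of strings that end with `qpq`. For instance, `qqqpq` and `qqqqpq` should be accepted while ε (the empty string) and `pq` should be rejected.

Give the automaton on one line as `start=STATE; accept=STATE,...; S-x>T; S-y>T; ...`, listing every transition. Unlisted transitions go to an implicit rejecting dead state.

start=A; accept=D; A-p>A; A-q>B; B-p>C; B-q>B; C-p>A; C-q>D; D-p>C; D-q>B

Let each state record the length of the longest suffix of the input read so far that is also a prefix of `qpq`. B means the last symbol is `q`; C means the last 2 symbols are `qp`; D means the last 3 symbols are `qpq`. Accept only at D, where the string currently ends in `qpq`.
       p  q 
>  A   A  B 
   B   C  B 
   C   A  D 
 * D   C  B 
(> = start, * = accepting)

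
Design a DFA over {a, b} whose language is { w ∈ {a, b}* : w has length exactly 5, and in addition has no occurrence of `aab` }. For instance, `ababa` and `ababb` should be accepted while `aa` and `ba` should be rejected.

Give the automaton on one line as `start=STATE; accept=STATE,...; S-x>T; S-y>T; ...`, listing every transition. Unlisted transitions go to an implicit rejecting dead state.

Handle the two conditions separately and then intersect. The first has 7 states tracking the input length, saturating at 6; the second has 4 states tracking partial matches of the forbidden pattern `aab`. A product state is a pair (one from each), accepting exactly when both do. Equivalent product states are then merged.
          a    b  
>  q0     q1   q2 
   q1     q3   q4 
   q2     q5   q4 
   q3     q6   q7 
   q4     q8   q9 
   q5     q6   q9 
   q6    q10   q7 
   q7     q7   q7 
   q8    q10  q11 
   q9    q11  q11 
   q10   q12   q7 
   q11   q12  q12 
 * q12    q7   q7 
(> = start, * = accepting)

start=q0; accept=q12; q0-a>q1; q0-b>q2; q1-a>q3; q1-b>q4; q2-a>q5; q2-b>q4; q3-a>q6; q3-b>q7; q4-a>q8; q4-b>q9; q5-a>q6; q5-b>q9; q6-a>q10; q6-b>q7; q7-a>q7; q7-b>q7; q8-a>q10; q8-b>q11; q9-a>q11; q9-b>q11; q10-a>q12; q10-b>q7; q11-a>q12; q11-b>q12; q12-a>q7; q12-b>q7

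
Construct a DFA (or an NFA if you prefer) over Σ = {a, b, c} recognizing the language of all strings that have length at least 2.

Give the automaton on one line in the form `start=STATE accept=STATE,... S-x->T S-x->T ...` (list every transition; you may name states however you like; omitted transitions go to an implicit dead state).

We only need to distinguish lengths 0, 1, …, 2, and '>2'. Chain q0 → q1 → q2 → q3 on every symbol, with q3 looping. Accepting states: {q2, q3}.
4 states suffice.
        a   b   c  
>  q0   q1  q1  q1 
   q1   q2  q2  q2 
 * q2   q3  q3  q3 
 * q3   q3  q3  q3 
(> = start, * = accepting)

start=q0 accept=q2,q3 q0-a->q1 q0-b->q1 q0-c->q1 q1-a->q2 q1-b->q2 q1-c->q2 q2-a->q3 q2-b->q3 q2-c->q3 q3-a->q3 q3-b->q3 q3-c->q3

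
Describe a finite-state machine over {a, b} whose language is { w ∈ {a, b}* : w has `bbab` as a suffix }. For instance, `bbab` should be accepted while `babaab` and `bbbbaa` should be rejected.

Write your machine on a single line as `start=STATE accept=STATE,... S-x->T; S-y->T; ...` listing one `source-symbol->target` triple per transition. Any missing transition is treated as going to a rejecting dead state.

start=q0; accept=q4; q0-a->q0; q0-b->q1; q1-a->q0; q1-b->q2; q2-a->q3; q2-b->q2; q3-a->q0; q3-b->q4; q4-a->q0; q4-b->q2

Remember how much of `bbab` the current input suffix matches. State q0 means no match yet; q1 means the last symbol is `b`; q2 means the last 2 symbols are `bb`; q3 means the last 3 symbols are `bba`; q4 means the last 4 symbols are `bbab`. Only q4 accepts. On a mismatch, fall back to the longest proper suffix that is still a prefix of `bbab`.
With 5 states:
        a   b  
>  q0   q0  q1 
   q1   q0  q2 
   q2   q3  q2 
   q3   q0  q4 
 * q4   q0  q2 
(> = start, * = accepting)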